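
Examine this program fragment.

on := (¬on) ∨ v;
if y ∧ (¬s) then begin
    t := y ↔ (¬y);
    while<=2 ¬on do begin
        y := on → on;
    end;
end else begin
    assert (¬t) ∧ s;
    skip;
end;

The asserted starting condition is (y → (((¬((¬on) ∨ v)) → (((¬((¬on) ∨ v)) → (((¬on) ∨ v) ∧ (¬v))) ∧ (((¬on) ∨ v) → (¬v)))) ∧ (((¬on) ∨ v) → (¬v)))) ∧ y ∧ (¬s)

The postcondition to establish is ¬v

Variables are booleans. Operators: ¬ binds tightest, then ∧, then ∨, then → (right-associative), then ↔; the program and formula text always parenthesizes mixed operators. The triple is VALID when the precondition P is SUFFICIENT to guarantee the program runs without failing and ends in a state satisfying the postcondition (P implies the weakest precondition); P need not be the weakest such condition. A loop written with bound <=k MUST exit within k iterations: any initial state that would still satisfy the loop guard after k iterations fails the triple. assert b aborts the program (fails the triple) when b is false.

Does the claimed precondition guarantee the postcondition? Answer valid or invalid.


Working backward. After the program, ¬v must hold.
Then branch requires ((¬on) → (((¬on) → (on ∧ (¬v))) ∧ (on → (¬v)))) ∧ (on → (¬v)); else branch requires (¬t) ∧ s ∧ (¬v).
Before the if: ((y ∧ (¬s)) → (((¬on) → (((¬on) → (on ∧ (¬v))) ∧ (on → (¬v)))) ∧ (on → (¬v)))) ∧ ((¬(y ∧ (¬s))) → ((¬t) ∧ s ∧ (¬v)))
Before on := (¬on) ∨ v: ((y ∧ (¬s)) → (((¬((¬on) ∨ v)) → (((¬((¬on) ∨ v)) → (((¬on) ∨ v) ∧ (¬v))) ∧ (((¬on) ∨ v) → (¬v)))) ∧ (((¬on) ∨ v) → (¬v)))) ∧ ((¬(y ∧ (¬s))) → ((¬t) ∧ s ∧ (¬v)))
The weakest precondition is ((y ∧ (¬s)) → (((¬((¬on) ∨ v)) → (((¬((¬on) ∨ v)) → (((¬on) ∨ v) ∧ (¬v))) ∧ (((¬on) ∨ v) → (¬v)))) ∧ (((¬on) ∨ v) → (¬v)))) ∧ ((¬(y ∧ (¬s))) → ((¬t) ∧ s ∧ (¬v))).
Check whether (y → (((¬((¬on) ∨ v)) → (((¬((¬on) ∨ v)) → (((¬on) ∨ v) ∧ (¬v))) ∧ (((¬on) ∨ v) → (¬v)))) ∧ (((¬on) ∨ v) → (¬v)))) ∧ y ∧ (¬s) implies it.
Every state satisfying the precondition satisfies the weakest precondition: the implication holds.
Answer: valid


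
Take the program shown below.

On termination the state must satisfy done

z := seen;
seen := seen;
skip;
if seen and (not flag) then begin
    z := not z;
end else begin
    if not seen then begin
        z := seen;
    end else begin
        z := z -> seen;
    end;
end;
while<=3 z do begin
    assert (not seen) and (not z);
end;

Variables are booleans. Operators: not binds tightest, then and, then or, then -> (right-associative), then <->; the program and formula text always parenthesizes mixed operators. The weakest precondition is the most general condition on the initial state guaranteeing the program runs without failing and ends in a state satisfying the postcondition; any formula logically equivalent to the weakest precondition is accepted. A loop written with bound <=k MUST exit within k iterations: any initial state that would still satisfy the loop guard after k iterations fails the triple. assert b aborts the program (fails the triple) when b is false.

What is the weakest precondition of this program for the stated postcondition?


Working backward. After the program, done must hold.
Before the loop (bound <=3), unroll the exhaustion recursion (WP_0 = exit-now case; WP_j = one more guarded iteration, up to j = 3):
  WP_0: (not z) and done
  WP_1: (z -> ((not seen) and (not z) and done)) and ((not z) -> done)
  WP_2: (z -> ((not seen) and (not z) and (z -> ((not seen) and (not z) and done)) and ((not z) -> done))) and ((not z) -> done)
  WP_3: (z -> ((not seen) and (not z) and (z -> ((not seen) and (not z) and (z -> ((not seen) and (not z) and done)) and ((not z) -> done))) and ((not z) -> done))) and ((not z) -> done)
So before the loop: (z -> ((not seen) and (not z) and (z -> ((not seen) and (not z) and (z -> ((not seen) and (not z) and done)) and ((not z) -> done))) and ((not z) -> done))) and ((not z) -> done)
Then branch requires ((not z) -> ((not seen) and z and ((not z) -> ((not seen) and z and ((not z) -> ((not seen) and z and done)) and (z -> done))) and (z -> done))) and (z -> done); else branch requires ((not seen) -> ((seen -> ((not seen) and (seen -> ((not seen) and (seen -> ((not seen) and done)) and ((not seen) -> done))) and ((not seen) -> done))) and ((not seen) -> done))) and (seen -> (((z -> seen) -> ((not seen) and (not (z -> seen)) and ((z -> seen) -> ((not seen) and (not (z -> seen)) and ((z -> seen) -> ((not seen) and (not (z -> seen)) and done)) and ((not (z -> seen)) -> done))) and ((not (z -> seen)) -> done))) and ((not (z -> seen)) -> done))).
Before the if: ((seen and (not flag)) -> (((not z) -> ((not seen) and z and ((not z) -> ((not seen) and z and ((not z) -> ((not seen) and z and done)) and (z -> done))) and (z -> done))) and (z -> done))) and ((not (seen and (not flag))) -> (((not seen) -> ((seen -> ((not seen) and (seen -> ((not seen) and (seen -> ((not seen) and done)) and ((not seen) -> done))) and ((not seen) -> done))) and ((not seen) -> done))) and (seen -> (((z -> seen) -> ((not seen) and (not (z -> seen)) and ((z -> seen) -> ((not seen) and (not (z -> seen)) and ((z -> seen) -> ((not seen) and (not (z -> seen)) and done)) and ((not (z -> seen)) -> done))) and ((not (z -> seen)) -> done))) and ((not (z -> seen)) -> done)))))
Before skip: ((seen and (not flag)) -> (((not z) -> ((not seen) and z and ((not z) -> ((not seen) and z and ((not z) -> ((not seen) and z and done)) and (z -> done))) and (z -> done))) and (z -> done))) and ((not (seen and (not flag))) -> (((not seen) -> ((seen -> ((not seen) and (seen -> ((not seen) and (seen -> ((not seen) and done)) and ((not seen) -> done))) and ((not seen) -> done))) and ((not seen) -> done))) and (seen -> (((z -> seen) -> ((not seen) and (not (z -> seen)) and ((z -> seen) -> ((not seen) and (not (z -> seen)) and ((z -> seen) -> ((not seen) and (not (z -> seen)) and done)) and ((not (z -> seen)) -> done))) and ((not (z -> seen)) -> done))) and ((not (z -> seen)) -> done)))))
Before seen := seen: ((seen and (not flag)) -> (((not z) -> ((not seen) and z and ((not z) -> ((not seen) and z and ((not z) -> ((not seen) and z and done)) and (z -> done))) and (z -> done))) and (z -> done))) and ((not (seen and (not flag))) -> (((not seen) -> ((seen -> ((not seen) and (seen -> ((not seen) and (seen -> ((not seen) and done)) and ((not seen) -> done))) and ((not seen) -> done))) and ((not seen) -> done))) and (seen -> (((z -> seen) -> ((not seen) and (not (z -> seen)) and ((z -> seen) -> ((not seen) and (not (z -> seen)) and ((z -> seen) -> ((not seen) and (not (z -> seen)) and done)) and ((not (z -> seen)) -> done))) and ((not (z -> seen)) -> done))) and ((not (z -> seen)) -> done)))))
Before z := seen: ((seen and (not flag)) -> (seen and (seen -> done))) and ((not (seen and (not flag))) -> (((not seen) -> ((seen -> ((not seen) and (seen -> ((not seen) and (seen -> ((not seen) and done)) and ((not seen) -> done))) and ((not seen) -> done))) and ((not seen) -> done))) and (not seen)))
Answer: WP = ((seen and (not flag)) -> (seen and (seen -> done))) and ((not (seen and (not flag))) -> (((not seen) -> ((seen -> ((not seen) and (seen -> ((not seen) and (seen -> ((not seen) and done)) and ((not seen) -> done))) and ((not seen) -> done))) and ((not seen) -> done))) and (not seen)))


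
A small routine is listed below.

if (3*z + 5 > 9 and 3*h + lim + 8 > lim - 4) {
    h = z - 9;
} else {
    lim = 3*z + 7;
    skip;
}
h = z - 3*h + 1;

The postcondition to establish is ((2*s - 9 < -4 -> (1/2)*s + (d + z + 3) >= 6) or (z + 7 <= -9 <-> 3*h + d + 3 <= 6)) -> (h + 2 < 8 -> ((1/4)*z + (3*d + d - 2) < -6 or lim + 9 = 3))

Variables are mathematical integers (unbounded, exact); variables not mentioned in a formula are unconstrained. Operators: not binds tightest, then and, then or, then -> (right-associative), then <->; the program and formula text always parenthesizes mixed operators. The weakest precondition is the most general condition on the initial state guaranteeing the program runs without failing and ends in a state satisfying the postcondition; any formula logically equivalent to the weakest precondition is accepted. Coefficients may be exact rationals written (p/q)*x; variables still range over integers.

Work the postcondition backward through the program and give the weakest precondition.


Working backward. After the program, the postcondition ((2*s - 9 < -4 -> (1/2)*s + (d + z + 3) >= 6) or (z + 7 <= -9 <-> 3*h + d + 3 <= 6)) -> (h + 2 < 8 -> ((1/4)*z + (3*d + d - 2) < -6 or lim + 9 = 3)) must hold; in canonical form it is ((2*s < 5 -> d + (1/2)*s + z >= 3) or (z <= -16 <-> d + 3*h <= 3)) -> (h < 6 -> (4*d + (1/4)*z < -4 or lim = -6)).
Before h := z - 3*h + 1: ((2*s < 5 -> d + (1/2)*s + z >= 3) or (z <= -16 <-> d + 3*z <= 9*h)) -> (z < 3*h + 5 -> (4*d + (1/4)*z < -4 or lim = -6))
Then branch requires ((2*s < 5 -> d + (1/2)*s + z >= 3) or (z <= -16 <-> d <= 6*z - 81)) -> (2*z > 22 -> (4*d + (1/4)*z < -4 or lim = -6)); else branch requires ((2*s < 5 -> d + (1/2)*s + z >= 3) or (z <= -16 <-> d + 3*z <= 9*h)) -> (z < 3*h + 5 -> (4*d + (1/4)*z < -4 or 3*z = -13)).
Before the if: ((3*z > 4 and 3*h > -12) -> (((2*s < 5 -> d + (1/2)*s + z >= 3) or (z <= -16 <-> d <= 6*z - 81)) -> (2*z > 22 -> (4*d + (1/4)*z < -4 or lim = -6)))) and ((not (3*z > 4 and 3*h > -12)) -> (((2*s < 5 -> d + (1/2)*s + z >= 3) or (z <= -16 <-> d + 3*z <= 9*h)) -> (z < 3*h + 5 -> (4*d + (1/4)*z < -4 or 3*z = -13))))
Answer: WP = ((3*z > 4 and 3*h > -12) -> (((2*s < 5 -> d + (1/2)*s + z >= 3) or (z <= -16 <-> d <= 6*z - 81)) -> (2*z > 22 -> (4*d + (1/4)*z < -4 or lim = -6)))) and ((not (3*z > 4 and 3*h > -12)) -> (((2*s < 5 -> d + (1/2)*s + z >= 3) or (z <= -16 <-> d + 3*z <= 9*h)) -> (z < 3*h + 5 -> (4*d + (1/4)*z < -4 or 3*z = -13))))


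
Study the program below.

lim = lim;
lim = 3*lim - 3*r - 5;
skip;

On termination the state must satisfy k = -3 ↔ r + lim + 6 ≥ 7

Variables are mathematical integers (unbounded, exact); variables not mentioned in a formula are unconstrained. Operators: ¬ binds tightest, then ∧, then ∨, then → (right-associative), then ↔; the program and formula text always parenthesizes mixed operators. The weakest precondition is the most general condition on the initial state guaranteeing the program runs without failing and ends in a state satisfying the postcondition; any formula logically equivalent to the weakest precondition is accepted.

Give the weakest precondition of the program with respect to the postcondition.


Working backward. After the program, the postcondition k = -3 ↔ r + lim + 6 ≥ 7 must hold; in canonical form it is k = -3 ↔ lim + r ≥ 1.
Before skip: k = -3 ↔ lim + r ≥ 1
Before lim := 3*lim - 3*r - 5: k = -3 ↔ 3*lim ≥ 2*r + 6
Before lim := lim: k = -3 ↔ 3*lim ≥ 2*r + 6
Answer: WP = k = -3 ↔ 3*lim ≥ 2*r + 6


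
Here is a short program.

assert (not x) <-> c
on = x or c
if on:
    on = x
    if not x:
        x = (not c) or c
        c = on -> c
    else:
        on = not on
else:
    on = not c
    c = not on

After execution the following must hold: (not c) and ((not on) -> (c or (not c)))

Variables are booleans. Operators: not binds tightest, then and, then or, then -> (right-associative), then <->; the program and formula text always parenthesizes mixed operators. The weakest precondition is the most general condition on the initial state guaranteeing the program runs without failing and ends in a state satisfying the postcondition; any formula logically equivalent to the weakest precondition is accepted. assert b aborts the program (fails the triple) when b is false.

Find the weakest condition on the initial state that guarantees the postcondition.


Working backward. After the program, the postcondition (not c) and ((not on) -> (c or (not c))) must hold; in canonical form it is not c.
Then branch requires ((not x) -> (not (x -> c))) and (x -> (not c)); else branch requires not c.
Before the if: (on -> (((not x) -> (not (x -> c))) and (x -> (not c)))) and ((not on) -> (not c))
Before on := x or c: ((x or c) -> (((not x) -> (not (x -> c))) and (x -> (not c)))) and ((not (x or c)) -> (not c))
Before assert (not x) <-> c: ((not x) <-> c) and ((x or c) -> (((not x) -> (not (x -> c))) and (x -> (not c)))) and ((not (x or c)) -> (not c))
Answer: WP = ((not x) <-> c) and ((x or c) -> (((not x) -> (not (x -> c))) and (x -> (not c)))) and ((not (x or c)) -> (not c))


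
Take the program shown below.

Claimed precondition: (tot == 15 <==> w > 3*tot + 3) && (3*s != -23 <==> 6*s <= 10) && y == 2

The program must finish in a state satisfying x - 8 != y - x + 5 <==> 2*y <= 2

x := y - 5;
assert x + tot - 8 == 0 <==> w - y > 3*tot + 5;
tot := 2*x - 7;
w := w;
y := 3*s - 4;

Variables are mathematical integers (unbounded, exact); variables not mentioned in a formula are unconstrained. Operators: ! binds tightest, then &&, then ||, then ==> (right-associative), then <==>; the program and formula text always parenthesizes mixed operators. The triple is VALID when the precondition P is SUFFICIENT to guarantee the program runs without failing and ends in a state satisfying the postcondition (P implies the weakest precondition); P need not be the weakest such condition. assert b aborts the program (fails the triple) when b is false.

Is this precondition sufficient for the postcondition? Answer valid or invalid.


Working backward. After the program, the postcondition x - 8 != y - x + 5 <==> 2*y <= 2 must hold; in canonical form it is 2*x != y + 13 <==> 2*y <= 2.
Before y := 3*s - 4: 2*x != 3*s + 9 <==> 6*s <= 10
Before w := w: 2*x != 3*s + 9 <==> 6*s <= 10
Before tot := 2*x - 7: 2*x != 3*s + 9 <==> 6*s <= 10
Before assert x + tot - 8 == 0 <==> w - y > 3*tot + 5: (tot + x == 8 <==> w > 3*tot + y + 5) && (2*x != 3*s + 9 <==> 6*s <= 10)
Before x := y - 5: (tot + y == 13 <==> w > 3*tot + y + 5) && (2*y != 3*s + 19 <==> 6*s <= 10)
The weakest precondition is (tot + y == 13 <==> w > 3*tot + y + 5) && (2*y != 3*s + 19 <==> 6*s <= 10).
Check whether (tot == 15 <==> w > 3*tot + 3) && (3*s != -23 <==> 6*s <= 10) && y == 2 implies it.
Countermodel: at the initial state s = -6, tot = 11, w = 0, y = 2, the precondition holds but the weakest precondition fails.
Answer: invalid


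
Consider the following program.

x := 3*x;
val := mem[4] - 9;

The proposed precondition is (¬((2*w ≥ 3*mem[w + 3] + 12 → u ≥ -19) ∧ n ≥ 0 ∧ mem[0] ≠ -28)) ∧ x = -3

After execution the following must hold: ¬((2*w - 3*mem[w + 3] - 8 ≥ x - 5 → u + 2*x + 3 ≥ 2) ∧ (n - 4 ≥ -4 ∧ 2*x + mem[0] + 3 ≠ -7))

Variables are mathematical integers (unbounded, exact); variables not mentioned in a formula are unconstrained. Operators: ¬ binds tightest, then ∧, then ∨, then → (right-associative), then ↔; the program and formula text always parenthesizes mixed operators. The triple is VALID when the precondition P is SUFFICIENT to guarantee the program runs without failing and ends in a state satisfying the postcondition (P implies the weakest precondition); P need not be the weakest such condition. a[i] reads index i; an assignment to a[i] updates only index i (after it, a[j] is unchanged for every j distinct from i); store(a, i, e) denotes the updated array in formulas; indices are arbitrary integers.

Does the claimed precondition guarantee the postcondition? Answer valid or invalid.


Working backward. After the program, the postcondition ¬((2*w - 3*mem[w + 3] - 8 ≥ x - 5 → u + 2*x + 3 ≥ 2) ∧ (n - 4 ≥ -4 ∧ 2*x + mem[0] + 3 ≠ -7)) must hold; in canonical form it is ¬((2*w ≥ 3*mem[w + 3] + x + 3 → u + 2*x ≥ -1) ∧ n ≥ 0 ∧ mem[0] + 2*x ≠ -10).
Before val := mem[4] - 9: ¬((2*w ≥ 3*mem[w + 3] + x + 3 → u + 2*x ≥ -1) ∧ n ≥ 0 ∧ mem[0] + 2*x ≠ -10)
Before x := 3*x: ¬((2*w ≥ 3*mem[w + 3] + 3*x + 3 → u + 6*x ≥ -1) ∧ n ≥ 0 ∧ mem[0] + 6*x ≠ -10)
The weakest precondition is ¬((2*w ≥ 3*mem[w + 3] + 3*x + 3 → u + 6*x ≥ -1) ∧ n ≥ 0 ∧ mem[0] + 6*x ≠ -10).
Check whether (¬((2*w ≥ 3*mem[w + 3] + 12 → u ≥ -19) ∧ n ≥ 0 ∧ mem[0] ≠ -28)) ∧ x = -3 implies it.
Countermodel: at the initial state mem = {[0] = -28, [4] = 3, elsewhere 3}, n = 0, u = 0, w = 1, x = -3, the precondition holds but the weakest precondition fails.
Answer: invalid


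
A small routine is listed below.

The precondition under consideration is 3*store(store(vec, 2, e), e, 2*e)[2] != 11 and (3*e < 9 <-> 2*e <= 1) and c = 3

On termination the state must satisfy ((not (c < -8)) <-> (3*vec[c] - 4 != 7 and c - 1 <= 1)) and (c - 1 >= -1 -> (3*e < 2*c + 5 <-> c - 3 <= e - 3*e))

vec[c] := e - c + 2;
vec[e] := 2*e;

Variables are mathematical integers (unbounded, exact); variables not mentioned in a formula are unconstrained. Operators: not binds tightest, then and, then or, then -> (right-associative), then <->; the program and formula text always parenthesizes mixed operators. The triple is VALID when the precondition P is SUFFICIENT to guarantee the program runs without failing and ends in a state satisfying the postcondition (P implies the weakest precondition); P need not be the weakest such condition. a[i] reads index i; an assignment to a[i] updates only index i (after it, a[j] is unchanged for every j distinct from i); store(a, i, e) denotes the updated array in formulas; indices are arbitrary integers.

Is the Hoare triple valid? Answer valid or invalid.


Working backward. After the program, the postcondition ((not (c < -8)) <-> (3*vec[c] - 4 != 7 and c - 1 <= 1)) and (c - 1 >= -1 -> (3*e < 2*c + 5 <-> c - 3 <= e - 3*e)) must hold; in canonical form it is ((not (c < -8)) <-> (3*vec[c] != 11 and c <= 2)) and (c >= 0 -> (3*e < 2*c + 5 <-> c + 2*e <= 3)).
Before vec[e] := 2*e: ((not (c < -8)) <-> (3*store(vec, e, 2*e)[c] != 11 and c <= 2)) and (c >= 0 -> (3*e < 2*c + 5 <-> c + 2*e <= 3))
Before vec[c] := e - c + 2: ((not (c < -8)) <-> (3*store(store(vec, c, -c + e + 2), e, 2*e)[c] != 11 and c <= 2)) and (c >= 0 -> (3*e < 2*c + 5 <-> c + 2*e <= 3))
The weakest precondition is ((not (c < -8)) <-> (3*store(store(vec, c, -c + e + 2), e, 2*e)[c] != 11 and c <= 2)) and (c >= 0 -> (3*e < 2*c + 5 <-> c + 2*e <= 3)).
Check whether 3*store(store(vec, 2, e), e, 2*e)[2] != 11 and (3*e < 9 <-> 2*e <= 1) and c = 3 implies it.
Countermodel: at the initial state c = 3, e = 3, vec = {[2] = 0, [3] = 0, elsewhere 0}, the precondition holds but the weakest precondition fails.
Answer: invalid


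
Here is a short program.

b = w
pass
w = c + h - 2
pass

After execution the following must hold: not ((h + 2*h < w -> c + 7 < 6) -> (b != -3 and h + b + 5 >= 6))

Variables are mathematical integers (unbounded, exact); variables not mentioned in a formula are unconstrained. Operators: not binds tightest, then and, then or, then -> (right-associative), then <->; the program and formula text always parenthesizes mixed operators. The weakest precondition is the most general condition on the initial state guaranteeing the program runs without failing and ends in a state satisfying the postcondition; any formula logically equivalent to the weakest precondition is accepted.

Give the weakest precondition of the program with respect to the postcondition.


Working backward. After the program, the postcondition not ((h + 2*h < w -> c + 7 < 6) -> (b != -3 and h + b + 5 >= 6)) must hold; in canonical form it is not ((3*h < w -> c < -1) -> (b != -3 and b + h >= 1)).
Before skip: not ((3*h < w -> c < -1) -> (b != -3 and b + h >= 1))
Before w := c + h - 2: not ((2*h < c - 2 -> c < -1) -> (b != -3 and b + h >= 1))
Before skip: not ((2*h < c - 2 -> c < -1) -> (b != -3 and b + h >= 1))
Before b := w: not ((2*h < c - 2 -> c < -1) -> (w != -3 and h + w >= 1))
Answer: WP = not ((2*h < c - 2 -> c < -1) -> (w != -3 and h + w >= 1))


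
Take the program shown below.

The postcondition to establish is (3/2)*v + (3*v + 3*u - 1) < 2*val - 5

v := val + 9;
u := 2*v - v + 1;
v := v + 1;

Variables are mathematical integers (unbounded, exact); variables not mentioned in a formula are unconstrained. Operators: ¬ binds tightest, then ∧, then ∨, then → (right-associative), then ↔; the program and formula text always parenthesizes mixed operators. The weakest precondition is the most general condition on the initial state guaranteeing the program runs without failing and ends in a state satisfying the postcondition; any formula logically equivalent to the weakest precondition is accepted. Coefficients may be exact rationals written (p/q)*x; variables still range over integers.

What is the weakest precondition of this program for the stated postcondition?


Working backward. After the program, the postcondition (3/2)*v + (3*v + 3*u - 1) < 2*val - 5 must hold; in canonical form it is 3*u + (9/2)*v < 2*val - 4.
Before v := v + 1: 3*u + (9/2)*v < 2*val - 17/2
Before u := 2*v - v + 1: (15/2)*v < 2*val - 23/2
Before v := val + 9: (11/2)*val < -79
Answer: WP = (11/2)*val < -79


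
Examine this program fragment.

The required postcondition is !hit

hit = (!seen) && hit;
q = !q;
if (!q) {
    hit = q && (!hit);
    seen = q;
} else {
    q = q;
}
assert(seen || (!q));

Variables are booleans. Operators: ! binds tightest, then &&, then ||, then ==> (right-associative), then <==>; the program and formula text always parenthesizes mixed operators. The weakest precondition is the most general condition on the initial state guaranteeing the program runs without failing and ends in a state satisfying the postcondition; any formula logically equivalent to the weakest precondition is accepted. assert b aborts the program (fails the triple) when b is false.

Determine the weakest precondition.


Working backward. After the program, !hit must hold.
Before assert seen || (!q): (seen || (!q)) && (!hit)
Then branch requires !(q && (!hit)); else branch requires (seen || (!q)) && (!hit).
Before the if: ((!q) ==> (!(q && (!hit)))) && (q ==> ((seen || (!q)) && (!hit)))
Before q := !q: (q ==> (!((!q) && (!hit)))) && ((!q) ==> ((seen || q) && (!hit)))
Before hit := (!seen) && hit: (q ==> (!((!q) && (!((!seen) && hit))))) && ((!q) ==> ((seen || q) && (!((!seen) && hit))))
Answer: WP = (q ==> (!((!q) && (!((!seen) && hit))))) && ((!q) ==> ((seen || q) && (!((!seen) && hit))))


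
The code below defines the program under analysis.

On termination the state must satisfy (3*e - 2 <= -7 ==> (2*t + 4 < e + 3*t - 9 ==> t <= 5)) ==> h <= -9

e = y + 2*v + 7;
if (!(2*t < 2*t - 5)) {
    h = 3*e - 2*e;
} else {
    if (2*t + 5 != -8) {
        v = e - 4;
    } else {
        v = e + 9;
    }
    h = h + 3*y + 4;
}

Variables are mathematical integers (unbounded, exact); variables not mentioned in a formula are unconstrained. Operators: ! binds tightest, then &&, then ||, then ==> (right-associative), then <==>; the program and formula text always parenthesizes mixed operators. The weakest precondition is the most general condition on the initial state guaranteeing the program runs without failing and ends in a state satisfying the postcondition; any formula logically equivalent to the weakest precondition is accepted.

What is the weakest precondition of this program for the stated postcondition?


Working backward. After the program, the postcondition (3*e - 2 <= -7 ==> (2*t + 4 < e + 3*t - 9 ==> t <= 5)) ==> h <= -9 must hold; in canonical form it is (3*e <= -5 ==> (e + t > 13 ==> t <= 5)) ==> h <= -9.
Then branch requires (3*e <= -5 ==> (e + t > 13 ==> t <= 5)) ==> e <= -9; else branch requires (2*t != -13 ==> ((3*e <= -5 ==> (e + t > 13 ==> t <= 5)) ==> h + 3*y <= -13)) && ((!(2*t != -13)) ==> ((3*e <= -5 ==> (e + t > 13 ==> t <= 5)) ==> h + 3*y <= -13)).
Before the if: (3*e <= -5 ==> (e + t > 13 ==> t <= 5)) ==> e <= -9
Before e := y + 2*v + 7: (6*v + 3*y <= -26 ==> (t + 2*v + y > 6 ==> t <= 5)) ==> 2*v + y <= -16
Answer: WP = (6*v + 3*y <= -26 ==> (t + 2*v + y > 6 ==> t <= 5)) ==> 2*v + y <= -16


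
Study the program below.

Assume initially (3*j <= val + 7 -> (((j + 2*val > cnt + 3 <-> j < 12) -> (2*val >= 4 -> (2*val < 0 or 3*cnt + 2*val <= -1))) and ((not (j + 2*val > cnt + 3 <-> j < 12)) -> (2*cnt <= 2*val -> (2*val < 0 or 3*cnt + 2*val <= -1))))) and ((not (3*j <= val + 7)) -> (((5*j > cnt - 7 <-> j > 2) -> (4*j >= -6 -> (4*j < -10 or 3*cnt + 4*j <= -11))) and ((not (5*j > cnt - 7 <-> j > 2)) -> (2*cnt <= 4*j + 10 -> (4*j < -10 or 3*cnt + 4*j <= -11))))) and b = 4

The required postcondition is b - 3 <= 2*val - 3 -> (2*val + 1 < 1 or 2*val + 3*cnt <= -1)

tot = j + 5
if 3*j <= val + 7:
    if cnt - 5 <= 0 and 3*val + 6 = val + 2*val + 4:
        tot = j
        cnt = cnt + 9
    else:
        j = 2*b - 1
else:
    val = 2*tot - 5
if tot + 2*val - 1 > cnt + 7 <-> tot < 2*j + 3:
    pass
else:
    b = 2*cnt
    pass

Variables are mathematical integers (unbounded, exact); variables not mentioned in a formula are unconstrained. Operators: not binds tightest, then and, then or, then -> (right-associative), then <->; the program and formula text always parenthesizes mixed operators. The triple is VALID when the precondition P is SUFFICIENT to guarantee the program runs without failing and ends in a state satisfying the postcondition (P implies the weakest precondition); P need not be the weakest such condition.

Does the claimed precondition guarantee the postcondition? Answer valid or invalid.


Working backward. After the program, the postcondition b - 3 <= 2*val - 3 -> (2*val + 1 < 1 or 2*val + 3*cnt <= -1) must hold; in canonical form it is b <= 2*val -> (2*val < 0 or 3*cnt + 2*val <= -1).
Then branch requires b <= 2*val -> (2*val < 0 or 3*cnt + 2*val <= -1); else branch requires 2*cnt <= 2*val -> (2*val < 0 or 3*cnt + 2*val <= -1).
Before the if: ((tot + 2*val > cnt + 8 <-> tot < 2*j + 3) -> (b <= 2*val -> (2*val < 0 or 3*cnt + 2*val <= -1))) and ((not (tot + 2*val > cnt + 8 <-> tot < 2*j + 3)) -> (2*cnt <= 2*val -> (2*val < 0 or 3*cnt + 2*val <= -1)))
Then branch requires ((tot + 2*val > cnt + 8 <-> tot < 4*b + 1) -> (b <= 2*val -> (2*val < 0 or 3*cnt + 2*val <= -1))) and ((not (tot + 2*val > cnt + 8 <-> tot < 4*b + 1)) -> (2*cnt <= 2*val -> (2*val < 0 or 3*cnt + 2*val <= -1))); else branch requires ((5*tot > cnt + 18 <-> tot < 2*j + 3) -> (b <= 4*tot - 10 -> (4*tot < 10 or 3*cnt + 4*tot <= 9))) and ((not (5*tot > cnt + 18 <-> tot < 2*j + 3)) -> (2*cnt <= 4*tot - 10 -> (4*tot < 10 or 3*cnt + 4*tot <= 9))).
Before the if: (3*j <= val + 7 -> (((tot + 2*val > cnt + 8 <-> tot < 4*b + 1) -> (b <= 2*val -> (2*val < 0 or 3*cnt + 2*val <= -1))) and ((not (tot + 2*val > cnt + 8 <-> tot < 4*b + 1)) -> (2*cnt <= 2*val -> (2*val < 0 or 3*cnt + 2*val <= -1))))) and ((not (3*j <= val + 7)) -> (((5*tot > cnt + 18 <-> tot < 2*j + 3) -> (b <= 4*tot - 10 -> (4*tot < 10 or 3*cnt + 4*tot <= 9))) and ((not (5*tot > cnt + 18 <-> tot < 2*j + 3)) -> (2*cnt <= 4*tot - 10 -> (4*tot < 10 or 3*cnt + 4*tot <= 9)))))
Before tot := j + 5: (3*j <= val + 7 -> (((j + 2*val > cnt + 3 <-> j < 4*b - 4) -> (b <= 2*val -> (2*val < 0 or 3*cnt + 2*val <= -1))) and ((not (j + 2*val > cnt + 3 <-> j < 4*b - 4)) -> (2*cnt <= 2*val -> (2*val < 0 or 3*cnt + 2*val <= -1))))) and ((not (3*j <= val + 7)) -> (((5*j > cnt - 7 <-> j > 2) -> (b <= 4*j + 10 -> (4*j < -10 or 3*cnt + 4*j <= -11))) and ((not (5*j > cnt - 7 <-> j > 2)) -> (2*cnt <= 4*j + 10 -> (4*j < -10 or 3*cnt + 4*j <= -11)))))
The weakest precondition is (3*j <= val + 7 -> (((j + 2*val > cnt + 3 <-> j < 4*b - 4) -> (b <= 2*val -> (2*val < 0 or 3*cnt + 2*val <= -1))) and ((not (j + 2*val > cnt + 3 <-> j < 4*b - 4)) -> (2*cnt <= 2*val -> (2*val < 0 or 3*cnt + 2*val <= -1))))) and ((not (3*j <= val + 7)) -> (((5*j > cnt - 7 <-> j > 2) -> (b <= 4*j + 10 -> (4*j < -10 or 3*cnt + 4*j <= -11))) and ((not (5*j > cnt - 7 <-> j > 2)) -> (2*cnt <= 4*j + 10 -> (4*j < -10 or 3*cnt + 4*j <= -11))))).
Check whether (3*j <= val + 7 -> (((j + 2*val > cnt + 3 <-> j < 12) -> (2*val >= 4 -> (2*val < 0 or 3*cnt + 2*val <= -1))) and ((not (j + 2*val > cnt + 3 <-> j < 12)) -> (2*cnt <= 2*val -> (2*val < 0 or 3*cnt + 2*val <= -1))))) and ((not (3*j <= val + 7)) -> (((5*j > cnt - 7 <-> j > 2) -> (4*j >= -6 -> (4*j < -10 or 3*cnt + 4*j <= -11))) and ((not (5*j > cnt - 7 <-> j > 2)) -> (2*cnt <= 4*j + 10 -> (4*j < -10 or 3*cnt + 4*j <= -11))))) and b = 4 implies it.
Every state satisfying the precondition satisfies the weakest precondition: the implication holds.
Answer: valid


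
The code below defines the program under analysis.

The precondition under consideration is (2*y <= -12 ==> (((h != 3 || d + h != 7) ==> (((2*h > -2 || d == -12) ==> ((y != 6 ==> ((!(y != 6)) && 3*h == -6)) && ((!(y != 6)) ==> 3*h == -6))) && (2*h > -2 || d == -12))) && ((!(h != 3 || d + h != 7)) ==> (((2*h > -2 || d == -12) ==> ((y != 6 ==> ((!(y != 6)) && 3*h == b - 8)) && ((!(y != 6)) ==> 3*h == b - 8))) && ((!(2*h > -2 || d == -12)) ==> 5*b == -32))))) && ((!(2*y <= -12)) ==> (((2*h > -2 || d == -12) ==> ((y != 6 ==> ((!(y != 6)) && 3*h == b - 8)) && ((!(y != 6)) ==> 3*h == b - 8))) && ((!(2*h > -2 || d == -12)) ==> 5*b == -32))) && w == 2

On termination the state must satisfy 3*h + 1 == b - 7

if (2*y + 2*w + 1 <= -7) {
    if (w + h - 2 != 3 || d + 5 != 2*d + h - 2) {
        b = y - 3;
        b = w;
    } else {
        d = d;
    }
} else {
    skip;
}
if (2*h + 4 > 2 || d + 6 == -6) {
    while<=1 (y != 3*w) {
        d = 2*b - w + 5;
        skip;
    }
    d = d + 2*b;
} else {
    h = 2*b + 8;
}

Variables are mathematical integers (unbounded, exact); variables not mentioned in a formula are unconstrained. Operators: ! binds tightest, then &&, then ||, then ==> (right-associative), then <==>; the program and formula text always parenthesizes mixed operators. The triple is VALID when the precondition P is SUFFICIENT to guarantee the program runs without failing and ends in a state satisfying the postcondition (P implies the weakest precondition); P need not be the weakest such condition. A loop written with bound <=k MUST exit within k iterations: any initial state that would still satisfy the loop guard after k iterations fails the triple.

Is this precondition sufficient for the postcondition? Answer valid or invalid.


Working backward. After the program, the postcondition 3*h + 1 == b - 7 must hold; in canonical form it is 3*h == b - 8.
Then branch requires (y != 3*w ==> ((!(y != 3*w)) && 3*h == b - 8)) && ((!(y != 3*w)) ==> 3*h == b - 8); else branch requires 5*b == -32.
Before the if: ((2*h > -2 || d == -12) ==> ((y != 3*w ==> ((!(y != 3*w)) && 3*h == b - 8)) && ((!(y != 3*w)) ==> 3*h == b - 8))) && ((!(2*h > -2 || d == -12)) ==> 5*b == -32)
Then branch requires ((h + w != 5 || d + h != 7) ==> (((2*h > -2 || d == -12) ==> ((y != 3*w ==> ((!(y != 3*w)) && 3*h == w - 8)) && ((!(y != 3*w)) ==> 3*h == w - 8))) && ((!(2*h > -2 || d == -12)) ==> 5*w == -32))) && ((!(h + w != 5 || d + h != 7)) ==> (((2*h > -2 || d == -12) ==> ((y != 3*w ==> ((!(y != 3*w)) && 3*h == b - 8)) && ((!(y != 3*w)) ==> 3*h == b - 8))) && ((!(2*h > -2 || d == -12)) ==> 5*b == -32))); else branch requires ((2*h > -2 || d == -12) ==> ((y != 3*w ==> ((!(y != 3*w)) && 3*h == b - 8)) && ((!(y != 3*w)) ==> 3*h == b - 8))) && ((!(2*h > -2 || d == -12)) ==> 5*b == -32).
Before the if: (2*w + 2*y <= -8 ==> (((h + w != 5 || d + h != 7) ==> (((2*h > -2 || d == -12) ==> ((y != 3*w ==> ((!(y != 3*w)) && 3*h == w - 8)) && ((!(y != 3*w)) ==> 3*h == w - 8))) && ((!(2*h > -2 || d == -12)) ==> 5*w == -32))) && ((!(h + w != 5 || d + h != 7)) ==> (((2*h > -2 || d == -12) ==> ((y != 3*w ==> ((!(y != 3*w)) && 3*h == b - 8)) && ((!(y != 3*w)) ==> 3*h == b - 8))) && ((!(2*h > -2 || d == -12)) ==> 5*b == -32))))) && ((!(2*w + 2*y <= -8)) ==> (((2*h > -2 || d == -12) ==> ((y != 3*w ==> ((!(y != 3*w)) && 3*h == b - 8)) && ((!(y != 3*w)) ==> 3*h == b - 8))) && ((!(2*h > -2 || d == -12)) ==> 5*b == -32)))
The weakest precondition is (2*w + 2*y <= -8 ==> (((h + w != 5 || d + h != 7) ==> (((2*h > -2 || d == -12) ==> ((y != 3*w ==> ((!(y != 3*w)) && 3*h == w - 8)) && ((!(y != 3*w)) ==> 3*h == w - 8))) && ((!(2*h > -2 || d == -12)) ==> 5*w == -32))) && ((!(h + w != 5 || d + h != 7)) ==> (((2*h > -2 || d == -12) ==> ((y != 3*w ==> ((!(y != 3*w)) && 3*h == b - 8)) && ((!(y != 3*w)) ==> 3*h == b - 8))) && ((!(2*h > -2 || d == -12)) ==> 5*b == -32))))) && ((!(2*w + 2*y <= -8)) ==> (((2*h > -2 || d == -12) ==> ((y != 3*w ==> ((!(y != 3*w)) && 3*h == b - 8)) && ((!(y != 3*w)) ==> 3*h == b - 8))) && ((!(2*h > -2 || d == -12)) ==> 5*b == -32))).
Check whether (2*y <= -12 ==> (((h != 3 || d + h != 7) ==> (((2*h > -2 || d == -12) ==> ((y != 6 ==> ((!(y != 6)) && 3*h == -6)) && ((!(y != 6)) ==> 3*h == -6))) && (2*h > -2 || d == -12))) && ((!(h != 3 || d + h != 7)) ==> (((2*h > -2 || d == -12) ==> ((y != 6 ==> ((!(y != 6)) && 3*h == b - 8)) && ((!(y != 6)) ==> 3*h == b - 8))) && ((!(2*h > -2 || d == -12)) ==> 5*b == -32))))) && ((!(2*y <= -12)) ==> (((2*h > -2 || d == -12) ==> ((y != 6 ==> ((!(y != 6)) && 3*h == b - 8)) && ((!(y != 6)) ==> 3*h == b - 8))) && ((!(2*h > -2 || d == -12)) ==> 5*b == -32))) && w == 2 implies it.
Every state satisfying the precondition satisfies the weakest precondition: the implication holds.
Answer: valid


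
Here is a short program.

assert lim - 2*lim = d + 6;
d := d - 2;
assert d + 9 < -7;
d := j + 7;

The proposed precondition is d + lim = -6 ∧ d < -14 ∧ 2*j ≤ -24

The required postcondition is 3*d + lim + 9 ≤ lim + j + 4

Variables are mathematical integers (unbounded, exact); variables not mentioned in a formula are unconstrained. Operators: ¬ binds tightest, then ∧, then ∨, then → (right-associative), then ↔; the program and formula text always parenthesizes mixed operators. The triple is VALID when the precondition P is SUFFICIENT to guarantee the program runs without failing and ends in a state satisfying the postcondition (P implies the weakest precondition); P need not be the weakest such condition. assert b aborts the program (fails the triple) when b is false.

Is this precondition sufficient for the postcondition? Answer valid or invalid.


Working backward. After the program, the postcondition 3*d + lim + 9 ≤ lim + j + 4 must hold; in canonical form it is 3*d ≤ j - 5.
Before d := j + 7: 2*j ≤ -26
Before assert d + 9 < -7: d < -16 ∧ 2*j ≤ -26
Before d := d - 2: d < -14 ∧ 2*j ≤ -26
Before assert lim - 2*lim = d + 6: d + lim = -6 ∧ d < -14 ∧ 2*j ≤ -26
The weakest precondition is d + lim = -6 ∧ d < -14 ∧ 2*j ≤ -26.
Check whether d + lim = -6 ∧ d < -14 ∧ 2*j ≤ -24 implies it.
Countermodel: at the initial state d = -15, j = -12, lim = 9, the precondition holds but the weakest precondition fails.
Answer: invalid


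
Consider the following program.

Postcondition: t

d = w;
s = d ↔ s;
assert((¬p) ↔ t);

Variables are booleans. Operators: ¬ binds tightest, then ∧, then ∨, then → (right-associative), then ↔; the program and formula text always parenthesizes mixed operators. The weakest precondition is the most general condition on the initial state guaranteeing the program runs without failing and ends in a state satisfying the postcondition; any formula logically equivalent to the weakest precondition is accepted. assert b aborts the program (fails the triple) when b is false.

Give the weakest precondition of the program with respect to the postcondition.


Working backward. After the program, t must hold.
Before assert (¬p) ↔ t: ((¬p) ↔ t) ∧ t
Before s := d ↔ s: ((¬p) ↔ t) ∧ t
Before d := w: ((¬p) ↔ t) ∧ t
Answer: WP = ((¬p) ↔ t) ∧ t


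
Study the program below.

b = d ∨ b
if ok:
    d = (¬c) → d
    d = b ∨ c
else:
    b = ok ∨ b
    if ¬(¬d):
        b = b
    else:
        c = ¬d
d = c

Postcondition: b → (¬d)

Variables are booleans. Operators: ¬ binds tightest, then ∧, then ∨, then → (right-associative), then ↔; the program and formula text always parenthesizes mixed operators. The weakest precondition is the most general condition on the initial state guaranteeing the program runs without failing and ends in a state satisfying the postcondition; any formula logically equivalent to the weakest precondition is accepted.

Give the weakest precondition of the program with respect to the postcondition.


Working backward. After the program, b → (¬d) must hold.
Before d := c: b → (¬c)
Then branch requires b → (¬c); else branch requires (d → ((ok ∨ b) → (¬c))) ∧ ((¬d) → ((ok ∨ b) → d)).
Before the if: (ok → (b → (¬c))) ∧ ((¬ok) → ((d → ((ok ∨ b) → (¬c))) ∧ ((¬d) → ((ok ∨ b) → d))))
Before b := d ∨ b: (ok → ((d ∨ b) → (¬c))) ∧ ((¬ok) → ((d → ((ok ∨ d ∨ b) → (¬c))) ∧ ((¬d) → ((ok ∨ d ∨ b) → d))))
Answer: WP = (ok → ((d ∨ b) → (¬c))) ∧ ((¬ok) → ((d → ((ok ∨ d ∨ b) → (¬c))) ∧ ((¬d) → ((ok ∨ d ∨ b) → d))))


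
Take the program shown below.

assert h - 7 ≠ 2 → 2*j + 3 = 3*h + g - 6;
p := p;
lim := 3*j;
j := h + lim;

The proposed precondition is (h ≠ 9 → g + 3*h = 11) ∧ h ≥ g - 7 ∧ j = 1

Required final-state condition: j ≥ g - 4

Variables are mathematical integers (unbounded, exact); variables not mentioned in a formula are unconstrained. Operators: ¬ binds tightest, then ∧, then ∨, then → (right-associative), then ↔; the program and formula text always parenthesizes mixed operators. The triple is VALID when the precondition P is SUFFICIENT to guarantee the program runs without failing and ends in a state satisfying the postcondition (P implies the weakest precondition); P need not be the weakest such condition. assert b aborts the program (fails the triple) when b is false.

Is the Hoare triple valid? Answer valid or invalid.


Working backward. After the program, j ≥ g - 4 must hold.
Before j := h + lim: h + lim ≥ g - 4
Before lim := 3*j: h + 3*j ≥ g - 4
Before p := p: h + 3*j ≥ g - 4
Before assert h - 7 ≠ 2 → 2*j + 3 = 3*h + g - 6: (h ≠ 9 → 2*j = g + 3*h - 9) ∧ h + 3*j ≥ g - 4
The weakest precondition is (h ≠ 9 → 2*j = g + 3*h - 9) ∧ h + 3*j ≥ g - 4.
Check whether (h ≠ 9 → g + 3*h = 11) ∧ h ≥ g - 7 ∧ j = 1 implies it.
Every state satisfying the precondition satisfies the weakest precondition: the implication holds.
Answer: valid


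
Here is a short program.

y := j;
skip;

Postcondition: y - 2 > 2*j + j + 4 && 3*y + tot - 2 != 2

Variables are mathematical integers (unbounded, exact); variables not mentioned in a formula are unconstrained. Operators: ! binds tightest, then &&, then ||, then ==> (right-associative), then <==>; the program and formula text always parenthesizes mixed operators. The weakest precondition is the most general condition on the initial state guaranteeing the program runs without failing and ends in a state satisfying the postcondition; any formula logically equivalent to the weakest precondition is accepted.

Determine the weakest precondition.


Working backward. After the program, the postcondition y - 2 > 2*j + j + 4 && 3*y + tot - 2 != 2 must hold; in canonical form it is y > 3*j + 6 && tot + 3*y != 4.
Before skip: y > 3*j + 6 && tot + 3*y != 4
Before y := j: 2*j < -6 && 3*j + tot != 4
Answer: WP = 2*j < -6 && 3*j + tot != 4


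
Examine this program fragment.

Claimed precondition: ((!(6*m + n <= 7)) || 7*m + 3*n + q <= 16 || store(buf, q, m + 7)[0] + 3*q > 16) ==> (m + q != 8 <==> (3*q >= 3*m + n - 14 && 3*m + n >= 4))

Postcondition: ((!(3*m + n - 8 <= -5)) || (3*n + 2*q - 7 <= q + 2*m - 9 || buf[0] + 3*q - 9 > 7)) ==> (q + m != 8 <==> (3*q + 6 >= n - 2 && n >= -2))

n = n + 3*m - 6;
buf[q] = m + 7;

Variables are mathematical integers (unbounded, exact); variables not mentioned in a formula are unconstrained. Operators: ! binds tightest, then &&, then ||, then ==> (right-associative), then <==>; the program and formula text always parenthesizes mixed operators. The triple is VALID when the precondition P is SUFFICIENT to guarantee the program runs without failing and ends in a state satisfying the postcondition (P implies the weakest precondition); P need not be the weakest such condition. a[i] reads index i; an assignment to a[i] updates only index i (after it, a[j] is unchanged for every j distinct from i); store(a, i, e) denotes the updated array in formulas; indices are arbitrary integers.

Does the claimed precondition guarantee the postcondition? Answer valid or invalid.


Working backward. After the program, the postcondition ((!(3*m + n - 8 <= -5)) || (3*n + 2*q - 7 <= q + 2*m - 9 || buf[0] + 3*q - 9 > 7)) ==> (q + m != 8 <==> (3*q + 6 >= n - 2 && n >= -2)) must hold; in canonical form it is ((!(3*m + n <= 3)) || 3*n + q <= 2*m - 2 || buf[0] + 3*q > 16) ==> (m + q != 8 <==> (3*q >= n - 8 && n >= -2)).
Before buf[q] := m + 7: ((!(3*m + n <= 3)) || 3*n + q <= 2*m - 2 || store(buf, q, m + 7)[0] + 3*q > 16) ==> (m + q != 8 <==> (3*q >= n - 8 && n >= -2))
Before n := n + 3*m - 6: ((!(6*m + n <= 9)) || 7*m + 3*n + q <= 16 || store(buf, q, m + 7)[0] + 3*q > 16) ==> (m + q != 8 <==> (3*q >= 3*m + n - 14 && 3*m + n >= 4))
The weakest precondition is ((!(6*m + n <= 9)) || 7*m + 3*n + q <= 16 || store(buf, q, m + 7)[0] + 3*q > 16) ==> (m + q != 8 <==> (3*q >= 3*m + n - 14 && 3*m + n >= 4)).
Check whether ((!(6*m + n <= 7)) || 7*m + 3*n + q <= 16 || store(buf, q, m + 7)[0] + 3*q > 16) ==> (m + q != 8 <==> (3*q >= 3*m + n - 14 && 3*m + n >= 4)) implies it.
Every state satisfying the precondition satisfies the weakest precondition: the implication holds.
Answer: valid
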